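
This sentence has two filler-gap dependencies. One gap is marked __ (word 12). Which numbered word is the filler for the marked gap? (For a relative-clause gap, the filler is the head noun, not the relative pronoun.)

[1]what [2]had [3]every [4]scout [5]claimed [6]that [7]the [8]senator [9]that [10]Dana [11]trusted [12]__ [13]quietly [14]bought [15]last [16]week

The marked gap is inside the relative clause, the direct object of "trusted".
Its filler is the head noun "senator" (via "that"), at word 8.
(The other dependency links word 1 to a gap after word 14.)

8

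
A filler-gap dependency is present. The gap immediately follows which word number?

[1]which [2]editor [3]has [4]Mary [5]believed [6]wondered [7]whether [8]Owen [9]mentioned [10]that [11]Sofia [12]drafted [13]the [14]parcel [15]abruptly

The displaced element is "which editor" (word 2).
It is linked across 1 clause boundary (Ø).
It functions as the subject of "wondered", so the gap sits immediately after word 5 ("believed").
Base order: Mary has believed that which editor wondered whether Owen mentioned that Sofia drafted the parcel abruptly.

5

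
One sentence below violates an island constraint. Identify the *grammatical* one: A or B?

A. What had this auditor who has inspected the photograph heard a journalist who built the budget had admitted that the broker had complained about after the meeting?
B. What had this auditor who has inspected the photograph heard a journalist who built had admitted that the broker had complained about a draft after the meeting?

A

In B, the wh-phrase is extracted from inside a complex-NP island (relative clause) (introduced by "who"), which blocks movement.
In A, the extraction path crosses only that-complement boundaries, which are transparent.
So A is grammatical.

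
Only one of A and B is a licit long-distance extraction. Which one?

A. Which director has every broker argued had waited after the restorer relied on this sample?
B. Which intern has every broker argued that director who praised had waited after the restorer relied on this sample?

In B, the wh-phrase is extracted from inside a complex-NP island (relative clause) (introduced by "who"), which blocks movement.
In A, the extraction path crosses only that-complement boundaries, which are transparent.
So A is grammatical.

A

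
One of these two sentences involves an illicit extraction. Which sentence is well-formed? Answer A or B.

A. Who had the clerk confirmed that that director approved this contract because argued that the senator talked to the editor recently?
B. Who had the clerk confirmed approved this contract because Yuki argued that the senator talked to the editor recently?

B

In A, the wh-phrase is extracted from inside an adjunct island (introduced by "because"), which blocks movement.
In B, the extraction path crosses only that-complement boundaries, which are transparent.
So B is grammatical.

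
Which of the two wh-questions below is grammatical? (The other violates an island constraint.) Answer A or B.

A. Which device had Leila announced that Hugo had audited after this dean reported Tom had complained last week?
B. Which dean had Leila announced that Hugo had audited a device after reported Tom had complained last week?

A

In B, the wh-phrase is extracted from inside an adjunct island (introduced by "after"), which blocks movement.
In A, the extraction path crosses only that-complement boundaries, which are transparent.
So A is grammatical.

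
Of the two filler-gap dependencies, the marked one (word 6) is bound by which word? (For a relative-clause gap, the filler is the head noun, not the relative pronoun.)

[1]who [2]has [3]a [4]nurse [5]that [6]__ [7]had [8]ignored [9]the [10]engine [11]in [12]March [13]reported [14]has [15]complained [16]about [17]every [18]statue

The marked gap is inside the relative clause, the subject of "ignored".
Its filler is the head noun "nurse" (via "that"), at word 4.
(The other dependency links word 1 to a gap after word 13.)

4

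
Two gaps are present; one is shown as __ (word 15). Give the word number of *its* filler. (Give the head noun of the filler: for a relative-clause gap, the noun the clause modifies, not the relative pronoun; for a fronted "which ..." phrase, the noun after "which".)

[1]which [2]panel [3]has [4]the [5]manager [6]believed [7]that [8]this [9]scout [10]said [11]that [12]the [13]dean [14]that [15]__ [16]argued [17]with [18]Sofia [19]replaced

13

The marked gap is inside the relative clause, the subject of "argued".
Its filler is the head noun "dean" (via "that"), at word 13.
(The other dependency links word 2 to a gap after word 19.)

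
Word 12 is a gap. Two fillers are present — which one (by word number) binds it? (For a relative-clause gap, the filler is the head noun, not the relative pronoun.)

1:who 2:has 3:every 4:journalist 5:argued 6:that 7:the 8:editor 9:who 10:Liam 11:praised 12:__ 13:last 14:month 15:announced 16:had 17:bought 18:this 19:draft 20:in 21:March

The marked gap is inside the relative clause, the direct object of "praised".
Its filler is the head noun "editor" (via "who"), at word 8.
(The other dependency links word 1 to a gap after word 15.)

8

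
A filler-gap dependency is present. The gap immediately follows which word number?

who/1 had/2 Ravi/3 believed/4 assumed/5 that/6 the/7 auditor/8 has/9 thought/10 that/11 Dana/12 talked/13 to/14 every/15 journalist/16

The displaced element is "who" (word 1).
It is linked across 1 clause boundary (Ø).
It functions as the subject of "assumed", so the gap sits immediately after word 4 ("believed").
Base order: Ravi had believed that who assumed that the auditor has thought that Dana talked to every journalist.

4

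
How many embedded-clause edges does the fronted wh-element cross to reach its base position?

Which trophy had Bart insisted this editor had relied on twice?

"which trophy" is extracted from the PP object of "relied".
Boundaries crossed, outermost first: [Ø] — 1 in total.

1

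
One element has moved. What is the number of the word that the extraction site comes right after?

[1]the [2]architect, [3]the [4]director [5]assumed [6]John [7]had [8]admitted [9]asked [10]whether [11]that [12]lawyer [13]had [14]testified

8

The displaced element is "the architect" (word 2).
It is linked across 2 clause boundaries (Ø → Ø).
It functions as the subject of "asked", so the gap sits immediately after word 8 ("admitted").
Base order: The director assumed John had admitted that the architect asked whether that lawyer had testified.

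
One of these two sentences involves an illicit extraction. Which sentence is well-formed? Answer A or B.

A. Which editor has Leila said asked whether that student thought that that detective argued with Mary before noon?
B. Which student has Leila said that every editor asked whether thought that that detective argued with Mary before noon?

A

In B, the wh-phrase is extracted from inside a wh-island (introduced by "whether"), which blocks movement.
In A, the extraction path crosses only that-complement boundaries, which are transparent.
So A is grammatical.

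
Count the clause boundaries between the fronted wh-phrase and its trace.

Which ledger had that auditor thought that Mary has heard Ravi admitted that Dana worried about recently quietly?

"which ledger" is extracted from the PP object of "worried".
Boundaries crossed, outermost first: [that], [Ø], [that] — 3 in total.

3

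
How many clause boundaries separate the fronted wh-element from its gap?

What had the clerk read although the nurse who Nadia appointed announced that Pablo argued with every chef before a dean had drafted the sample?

"what" originates inside the matrix clause — no clause boundary is crossed.

0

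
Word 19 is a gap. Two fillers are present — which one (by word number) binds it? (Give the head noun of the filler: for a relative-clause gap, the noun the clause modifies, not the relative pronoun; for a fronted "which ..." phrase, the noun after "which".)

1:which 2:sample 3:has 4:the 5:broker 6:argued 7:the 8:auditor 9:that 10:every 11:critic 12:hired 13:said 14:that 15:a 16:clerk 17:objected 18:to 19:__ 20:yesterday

2

The marked gap is the object of the preposition "to" of "objected".
Its filler is the fronted wh-phrase "which sample", at word 2.
(The other dependency links word 8 to a gap after word 12.)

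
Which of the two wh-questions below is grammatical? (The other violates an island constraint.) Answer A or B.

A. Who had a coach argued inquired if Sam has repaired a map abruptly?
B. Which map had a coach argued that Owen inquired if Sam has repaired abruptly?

In B, the wh-phrase is extracted from inside a wh-island (introduced by "if"), which blocks movement.
In A, the extraction path crosses only that-complement boundaries, which are transparent.
So A is grammatical.

A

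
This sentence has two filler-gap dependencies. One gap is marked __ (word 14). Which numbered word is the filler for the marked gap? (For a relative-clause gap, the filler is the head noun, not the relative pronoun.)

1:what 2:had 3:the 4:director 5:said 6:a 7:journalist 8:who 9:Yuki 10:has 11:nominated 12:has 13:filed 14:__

The marked gap is the direct object of "filed".
Its filler is the fronted wh-phrase "what", at word 1.
(The other dependency links word 7 to a gap after word 11.)

1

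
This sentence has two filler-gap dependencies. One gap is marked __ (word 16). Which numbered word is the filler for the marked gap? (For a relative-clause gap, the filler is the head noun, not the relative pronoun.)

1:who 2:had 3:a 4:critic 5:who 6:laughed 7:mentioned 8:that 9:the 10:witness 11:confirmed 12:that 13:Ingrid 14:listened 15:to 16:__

The marked gap is the object of the preposition "to" of "listened".
Its filler is the fronted wh-phrase "who", at word 1.
(The other dependency links word 4 to a gap after word 5.)

1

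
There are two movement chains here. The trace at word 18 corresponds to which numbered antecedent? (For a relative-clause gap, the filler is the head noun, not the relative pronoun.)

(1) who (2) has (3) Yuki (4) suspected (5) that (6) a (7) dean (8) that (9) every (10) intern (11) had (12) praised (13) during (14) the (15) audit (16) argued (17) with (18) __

1

The marked gap is the object of the preposition "with" of "argued".
Its filler is the fronted wh-phrase "who", at word 1.
(The other dependency links word 7 to a gap after word 12.)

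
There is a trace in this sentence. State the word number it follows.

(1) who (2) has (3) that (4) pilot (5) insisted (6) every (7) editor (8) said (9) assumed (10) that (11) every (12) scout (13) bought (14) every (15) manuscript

The displaced element is "who" (word 1).
It is linked across 2 clause boundaries (Ø → Ø).
It functions as the subject of "assumed", so the gap sits immediately after word 8 ("said").
Base order: That pilot has insisted every editor said that who assumed that every scout bought every manuscript.

8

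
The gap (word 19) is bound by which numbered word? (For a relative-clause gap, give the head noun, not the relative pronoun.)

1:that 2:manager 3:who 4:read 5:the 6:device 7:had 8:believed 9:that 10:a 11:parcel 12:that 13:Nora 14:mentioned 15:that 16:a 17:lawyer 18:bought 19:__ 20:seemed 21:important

The gap at 19 is the object of "bought", inside a relative clause.
The relative pronoun is "that" (word 12); it is bound by the head noun immediately before it.
Its filler is the head noun "parcel", at word 11.

11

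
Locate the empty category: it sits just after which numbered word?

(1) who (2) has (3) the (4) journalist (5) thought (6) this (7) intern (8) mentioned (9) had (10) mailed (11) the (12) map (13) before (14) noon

The displaced element is "who" (word 1).
It is linked across 2 clause boundaries (Ø → Ø).
It functions as the subject of "mailed", so the gap sits immediately after word 8 ("mentioned").
Base order: The journalist has thought this intern mentioned that who had mailed the map before noon.

8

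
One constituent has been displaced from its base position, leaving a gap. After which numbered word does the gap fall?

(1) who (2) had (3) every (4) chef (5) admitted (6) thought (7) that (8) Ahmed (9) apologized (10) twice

5

The displaced element is "who" (word 1).
It is linked across 1 clause boundary (Ø).
It functions as the subject of "thought", so the gap sits immediately after word 5 ("admitted").
Base order: Every chef had admitted who thought that Ahmed apologized twice.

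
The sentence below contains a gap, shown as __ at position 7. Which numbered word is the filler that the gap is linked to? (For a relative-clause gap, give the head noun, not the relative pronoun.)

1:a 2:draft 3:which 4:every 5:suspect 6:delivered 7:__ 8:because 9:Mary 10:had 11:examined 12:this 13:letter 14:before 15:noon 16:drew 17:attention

The gap at 7 is the object of "delivered", inside a relative clause.
The relative pronoun is "which" (word 3); it is bound by the head noun immediately before it.
Its filler is the head noun "draft", at word 2.

2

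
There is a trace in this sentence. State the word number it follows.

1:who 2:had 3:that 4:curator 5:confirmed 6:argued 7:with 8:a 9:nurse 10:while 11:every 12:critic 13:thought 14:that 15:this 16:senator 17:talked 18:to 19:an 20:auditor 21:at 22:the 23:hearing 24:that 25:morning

5

The displaced element is "who" (word 1).
It is linked across 1 clause boundary (Ø).
It functions as the subject of "argued", so the gap sits immediately after word 5 ("confirmed").
Base order: That curator had confirmed who argued with a nurse while every critic thought that this senator talked to an auditor at the hearing that morning.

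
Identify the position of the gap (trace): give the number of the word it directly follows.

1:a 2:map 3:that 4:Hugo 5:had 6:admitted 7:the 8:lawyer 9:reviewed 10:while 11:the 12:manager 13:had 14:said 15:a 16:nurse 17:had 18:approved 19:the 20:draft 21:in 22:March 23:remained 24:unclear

9

The displaced element is "a map" (word 2).
It is linked across 1 clause boundary (Ø).
It functions as the direct object of "reviewed", so the gap sits immediately after word 9 ("reviewed").
Base order: Hugo had admitted the lawyer reviewed a map while the manager had said a nurse had approved the draft in March.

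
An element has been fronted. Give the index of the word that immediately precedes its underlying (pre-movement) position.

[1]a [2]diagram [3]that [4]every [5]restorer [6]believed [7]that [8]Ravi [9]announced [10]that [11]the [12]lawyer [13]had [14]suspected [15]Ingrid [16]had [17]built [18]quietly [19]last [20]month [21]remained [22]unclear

The displaced element is "a diagram" (word 2).
It is linked across 3 clause boundaries (that → that → Ø).
It functions as the direct object of "built", so the gap sits immediately after word 17 ("built").
Base order: Every restorer believed that Ravi announced that the lawyer had suspected Ingrid had built a diagram quietly last month.

17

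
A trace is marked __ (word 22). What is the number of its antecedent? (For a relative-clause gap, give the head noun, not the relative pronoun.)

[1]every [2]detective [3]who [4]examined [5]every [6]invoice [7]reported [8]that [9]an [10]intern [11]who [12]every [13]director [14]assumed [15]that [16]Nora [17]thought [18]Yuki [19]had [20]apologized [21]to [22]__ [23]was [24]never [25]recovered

10

The gap at 22 is the prepositional object of "apologized", inside a relative clause.
The relative pronoun is "who" (word 11); it is bound by the head noun immediately before it.
Its filler is the head noun "intern", at word 10.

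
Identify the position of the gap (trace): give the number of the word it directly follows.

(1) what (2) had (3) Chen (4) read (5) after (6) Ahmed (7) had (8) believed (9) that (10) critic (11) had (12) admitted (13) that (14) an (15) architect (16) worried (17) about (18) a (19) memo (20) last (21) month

The displaced element is "what" (word 1).
It functions as the direct object of "read", so the gap sits immediately after word 4 ("read").
Base order: Chen had read what after Ahmed had believed that critic had admitted that an architect worried about a memo last month.

4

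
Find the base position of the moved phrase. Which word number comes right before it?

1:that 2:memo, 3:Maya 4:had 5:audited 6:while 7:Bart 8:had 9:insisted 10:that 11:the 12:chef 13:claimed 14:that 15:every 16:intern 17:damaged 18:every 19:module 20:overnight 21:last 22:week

The displaced element is "that memo" (word 2).
It functions as the direct object of "audited", so the gap sits immediately after word 5 ("audited").
Base order: Maya had audited that memo while Bart had insisted that the chef claimed that every intern damaged every module overnight last week.

5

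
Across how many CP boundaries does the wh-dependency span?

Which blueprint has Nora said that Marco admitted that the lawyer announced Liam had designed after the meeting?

"which blueprint" is extracted from the object of "designed".
Boundaries crossed, outermost first: [that], [that], [Ø] — 3 in total.

3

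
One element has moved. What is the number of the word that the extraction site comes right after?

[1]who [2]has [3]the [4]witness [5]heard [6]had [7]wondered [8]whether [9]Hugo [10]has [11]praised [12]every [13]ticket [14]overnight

The displaced element is "who" (word 1).
It is linked across 1 clause boundary (Ø).
It functions as the subject of "wondered", so the gap sits immediately after word 5 ("heard").
Base order: The witness has heard that who had wondered whether Hugo has praised every ticket overnight.

5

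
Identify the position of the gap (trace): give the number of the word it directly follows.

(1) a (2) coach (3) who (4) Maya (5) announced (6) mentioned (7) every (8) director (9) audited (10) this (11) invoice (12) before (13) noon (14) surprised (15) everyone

The displaced element is "a coach" (word 2).
It is linked across 1 clause boundary (Ø).
It functions as the subject of "mentioned", so the gap sits immediately after word 5 ("announced").
Base order: Maya announced that a coach mentioned every director audited this invoice before noon.

5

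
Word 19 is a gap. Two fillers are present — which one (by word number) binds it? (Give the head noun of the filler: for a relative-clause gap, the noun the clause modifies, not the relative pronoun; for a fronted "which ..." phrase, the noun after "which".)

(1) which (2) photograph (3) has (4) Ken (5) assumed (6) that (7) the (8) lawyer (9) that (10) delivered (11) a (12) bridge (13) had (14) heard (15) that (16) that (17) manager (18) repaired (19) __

2

The marked gap is the direct object of "repaired".
Its filler is the fronted wh-phrase "which photograph", at word 2.
(The other dependency links word 8 to a gap after word 9.)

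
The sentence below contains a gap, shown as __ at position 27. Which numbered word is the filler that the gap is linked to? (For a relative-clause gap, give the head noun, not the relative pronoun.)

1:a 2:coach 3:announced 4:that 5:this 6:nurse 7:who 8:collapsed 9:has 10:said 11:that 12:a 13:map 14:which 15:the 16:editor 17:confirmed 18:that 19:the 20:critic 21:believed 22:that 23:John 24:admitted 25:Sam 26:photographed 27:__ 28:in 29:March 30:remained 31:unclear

The gap at 27 is the object of "photographed", inside a relative clause.
The relative pronoun is "which" (word 14); it is bound by the head noun immediately before it.
Its filler is the head noun "map", at word 13.

13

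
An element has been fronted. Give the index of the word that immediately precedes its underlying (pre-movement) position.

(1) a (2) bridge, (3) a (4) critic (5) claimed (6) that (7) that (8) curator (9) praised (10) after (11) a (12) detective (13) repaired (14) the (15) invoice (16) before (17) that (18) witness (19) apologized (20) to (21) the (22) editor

The displaced element is "a bridge" (word 2).
It is linked across 1 clause boundary (that).
It functions as the direct object of "praised", so the gap sits immediately after word 9 ("praised").
Base order: A critic claimed that that curator praised a bridge after a detective repaired the invoice before that witness apologized to the editor.

9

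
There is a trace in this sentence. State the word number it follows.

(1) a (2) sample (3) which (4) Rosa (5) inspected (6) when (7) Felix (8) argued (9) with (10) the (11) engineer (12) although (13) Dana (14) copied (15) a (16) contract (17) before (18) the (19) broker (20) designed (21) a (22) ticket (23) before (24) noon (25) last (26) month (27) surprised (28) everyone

The displaced element is "a sample" (word 2).
It functions as the direct object of "inspected", so the gap sits immediately after word 5 ("inspected").
Base order: Rosa inspected a sample when Felix argued with the engineer although Dana copied a contract before the broker designed a ticket before noon last month.

5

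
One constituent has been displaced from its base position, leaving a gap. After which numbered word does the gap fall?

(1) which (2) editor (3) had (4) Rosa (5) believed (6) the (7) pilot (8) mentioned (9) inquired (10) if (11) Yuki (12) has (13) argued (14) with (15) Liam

8

The displaced element is "which editor" (word 2).
It is linked across 2 clause boundaries (Ø → Ø).
It functions as the subject of "inquired", so the gap sits immediately after word 8 ("mentioned").
Base order: Rosa had believed the pilot mentioned which editor inquired if Yuki has argued with Liam.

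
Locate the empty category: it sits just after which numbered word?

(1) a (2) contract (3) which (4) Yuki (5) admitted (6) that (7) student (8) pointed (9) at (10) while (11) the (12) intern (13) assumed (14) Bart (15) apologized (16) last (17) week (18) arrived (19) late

9

The displaced element is "a contract" (word 2).
It is linked across 1 clause boundary (Ø).
It functions as the object of the preposition "at" of "pointed", so the gap sits immediately after word 9 ("at").
Base order: Yuki admitted that student pointed at a contract while the intern assumed Bart apologized last week.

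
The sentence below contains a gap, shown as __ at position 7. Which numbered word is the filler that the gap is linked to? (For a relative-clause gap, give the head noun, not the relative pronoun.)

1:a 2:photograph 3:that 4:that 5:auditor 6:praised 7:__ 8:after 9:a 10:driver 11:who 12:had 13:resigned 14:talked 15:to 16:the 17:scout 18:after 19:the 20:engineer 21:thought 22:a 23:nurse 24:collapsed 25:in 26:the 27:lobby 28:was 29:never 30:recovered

The gap at 7 is the object of "praised", inside a relative clause.
The relative pronoun is "that" (word 3); it is bound by the head noun immediately before it.
Its filler is the head noun "photograph", at word 2.

2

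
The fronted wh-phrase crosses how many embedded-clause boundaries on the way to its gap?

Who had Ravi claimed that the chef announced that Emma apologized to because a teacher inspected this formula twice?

2

"who" is extracted from the PP object of "apologized".
Boundaries crossed, outermost first: [that], [that] — 2 in total.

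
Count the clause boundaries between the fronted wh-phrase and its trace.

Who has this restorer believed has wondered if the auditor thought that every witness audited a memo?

1

"who" is extracted from the subject of "wondered".
Boundaries crossed, outermost first: [Ø] — 1 in total.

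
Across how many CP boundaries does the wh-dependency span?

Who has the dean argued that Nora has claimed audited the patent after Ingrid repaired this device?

"who" is extracted from the subject of "audited".
Boundaries crossed, outermost first: [that], [Ø] — 2 in total.

2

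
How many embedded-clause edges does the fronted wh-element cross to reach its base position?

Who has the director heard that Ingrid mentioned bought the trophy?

"who" is extracted from the subject of "bought".
Boundaries crossed, outermost first: [that], [Ø] — 2 in total.

2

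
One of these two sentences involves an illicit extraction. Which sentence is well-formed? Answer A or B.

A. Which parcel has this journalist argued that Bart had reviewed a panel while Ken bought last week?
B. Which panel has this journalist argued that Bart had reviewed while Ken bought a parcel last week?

B

In A, the wh-phrase is extracted from inside an adjunct island (introduced by "while"), which blocks movement.
In B, the extraction path crosses only that-complement boundaries, which are transparent.
So B is grammatical.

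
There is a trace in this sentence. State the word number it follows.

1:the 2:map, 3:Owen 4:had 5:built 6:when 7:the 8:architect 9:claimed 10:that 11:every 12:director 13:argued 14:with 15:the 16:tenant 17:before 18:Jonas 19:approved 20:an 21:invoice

5

The displaced element is "the map" (word 2).
It functions as the direct object of "built", so the gap sits immediately after word 5 ("built").
Base order: Owen had built the map when the architect claimed that every director argued with the tenant before Jonas approved an invoice.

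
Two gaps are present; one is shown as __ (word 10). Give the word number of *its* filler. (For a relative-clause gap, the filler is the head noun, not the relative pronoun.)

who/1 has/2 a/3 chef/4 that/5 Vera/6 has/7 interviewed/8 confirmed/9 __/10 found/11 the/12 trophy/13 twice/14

The marked gap is the subject of "found".
Its filler is the fronted wh-phrase "who", at word 1.
(The other dependency links word 4 to a gap after word 8.)

1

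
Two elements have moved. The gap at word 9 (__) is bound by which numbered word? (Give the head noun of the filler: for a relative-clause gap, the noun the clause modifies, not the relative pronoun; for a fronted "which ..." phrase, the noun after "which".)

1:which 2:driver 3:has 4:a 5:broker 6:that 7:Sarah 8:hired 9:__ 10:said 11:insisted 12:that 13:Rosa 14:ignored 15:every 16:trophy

The marked gap is inside the relative clause, the direct object of "hired".
Its filler is the head noun "broker" (via "that"), at word 5.
(The other dependency links word 2 to a gap after word 10.)

5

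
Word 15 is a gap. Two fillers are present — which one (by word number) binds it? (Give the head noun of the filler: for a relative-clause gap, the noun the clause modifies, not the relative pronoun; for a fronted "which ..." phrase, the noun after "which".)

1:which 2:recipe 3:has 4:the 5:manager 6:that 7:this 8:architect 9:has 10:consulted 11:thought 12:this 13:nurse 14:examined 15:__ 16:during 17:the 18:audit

2

The marked gap is the direct object of "examined".
Its filler is the fronted wh-phrase "which recipe", at word 2.
(The other dependency links word 5 to a gap after word 10.)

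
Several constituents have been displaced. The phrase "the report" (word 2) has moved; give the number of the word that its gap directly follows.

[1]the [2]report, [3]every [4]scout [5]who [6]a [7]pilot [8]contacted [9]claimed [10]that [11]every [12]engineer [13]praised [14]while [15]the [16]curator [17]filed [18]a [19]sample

The displaced element is "the report" (word 2).
It is linked across 1 clause boundary (that).
It functions as the direct object of "praised", so the gap sits immediately after word 13 ("praised").
Base order: Every scout who a pilot contacted claimed that every engineer praised the report while the curator filed a sample.

13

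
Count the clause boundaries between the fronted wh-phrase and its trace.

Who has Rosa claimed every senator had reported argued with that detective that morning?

2

"who" is extracted from the subject of "argued".
Boundaries crossed, outermost first: [Ø], [Ø] — 2 in total.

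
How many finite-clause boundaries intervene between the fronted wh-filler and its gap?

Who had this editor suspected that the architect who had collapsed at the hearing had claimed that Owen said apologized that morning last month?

"who" is extracted from the subject of "apologized".
Boundaries crossed, outermost first: [that], [that], [Ø] — 3 in total.

3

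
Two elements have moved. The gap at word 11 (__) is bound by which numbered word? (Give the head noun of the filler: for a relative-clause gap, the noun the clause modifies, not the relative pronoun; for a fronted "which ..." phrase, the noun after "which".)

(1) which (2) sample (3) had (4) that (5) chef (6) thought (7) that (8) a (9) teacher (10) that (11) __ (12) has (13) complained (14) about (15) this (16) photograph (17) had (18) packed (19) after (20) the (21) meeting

The marked gap is inside the relative clause, the subject of "complained".
Its filler is the head noun "teacher" (via "that"), at word 9.
(The other dependency links word 2 to a gap after word 18.)

9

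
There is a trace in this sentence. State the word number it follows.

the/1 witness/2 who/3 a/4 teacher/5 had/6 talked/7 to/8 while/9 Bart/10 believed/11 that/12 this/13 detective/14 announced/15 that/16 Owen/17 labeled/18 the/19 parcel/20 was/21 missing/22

The displaced element is "the witness" (word 2).
It functions as the object of the preposition "to" of "talked", so the gap sits immediately after word 8 ("to").
Base order: A teacher had talked to the witness while Bart believed that this detective announced that Owen labeled the parcel.

8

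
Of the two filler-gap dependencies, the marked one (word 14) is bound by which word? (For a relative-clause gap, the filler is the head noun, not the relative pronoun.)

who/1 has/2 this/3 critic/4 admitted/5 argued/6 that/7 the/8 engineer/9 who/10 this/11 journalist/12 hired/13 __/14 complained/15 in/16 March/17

9

The marked gap is inside the relative clause, the direct object of "hired".
Its filler is the head noun "engineer" (via "who"), at word 9.
(The other dependency links word 1 to a gap after word 5.)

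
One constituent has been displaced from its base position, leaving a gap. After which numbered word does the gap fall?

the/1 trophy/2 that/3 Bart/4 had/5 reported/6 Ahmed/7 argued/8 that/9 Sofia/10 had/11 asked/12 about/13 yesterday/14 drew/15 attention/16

The displaced element is "the trophy" (word 2).
It is linked across 2 clause boundaries (Ø → that).
It functions as the object of the preposition "about" of "asked", so the gap sits immediately after word 13 ("about").
Base order: Bart had reported Ahmed argued that Sofia had asked about the trophy yesterday.

13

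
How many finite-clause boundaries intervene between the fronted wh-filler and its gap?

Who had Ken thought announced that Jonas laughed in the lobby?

1

"who" is extracted from the subject of "announced".
Boundaries crossed, outermost first: [Ø] — 1 in total.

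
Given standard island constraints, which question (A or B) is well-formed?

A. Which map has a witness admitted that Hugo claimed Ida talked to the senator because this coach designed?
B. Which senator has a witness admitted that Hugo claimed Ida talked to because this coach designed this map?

B

In A, the wh-phrase is extracted from inside an adjunct island (introduced by "because"), which blocks movement.
In B, the extraction path crosses only that-complement boundaries, which are transparent.
So B is grammatical.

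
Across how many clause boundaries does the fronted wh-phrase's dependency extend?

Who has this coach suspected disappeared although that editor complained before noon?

1

"who" is extracted from the subject of "disappeared".
Boundaries crossed, outermost first: [Ø] — 1 in total.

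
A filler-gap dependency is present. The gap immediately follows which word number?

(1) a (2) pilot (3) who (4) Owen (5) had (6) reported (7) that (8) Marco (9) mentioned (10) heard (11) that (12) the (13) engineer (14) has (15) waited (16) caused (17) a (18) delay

9

The displaced element is "a pilot" (word 2).
It is linked across 2 clause boundaries (that → Ø).
It functions as the subject of "heard", so the gap sits immediately after word 9 ("mentioned").
Base order: Owen had reported that Marco mentioned that a pilot heard that the engineer has waited.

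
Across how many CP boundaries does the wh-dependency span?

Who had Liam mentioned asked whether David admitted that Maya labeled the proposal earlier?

"who" is extracted from the subject of "asked".
Boundaries crossed, outermost first: [Ø] — 1 in total.

1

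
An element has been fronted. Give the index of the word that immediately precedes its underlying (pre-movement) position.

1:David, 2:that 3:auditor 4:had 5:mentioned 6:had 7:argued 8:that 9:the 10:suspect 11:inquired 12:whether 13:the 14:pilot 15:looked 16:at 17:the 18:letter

5

The displaced element is "David" (word 1).
It is linked across 1 clause boundary (Ø).
It functions as the subject of "argued", so the gap sits immediately after word 5 ("mentioned").
Base order: That auditor had mentioned that David had argued that the suspect inquired whether the pilot looked at the letter.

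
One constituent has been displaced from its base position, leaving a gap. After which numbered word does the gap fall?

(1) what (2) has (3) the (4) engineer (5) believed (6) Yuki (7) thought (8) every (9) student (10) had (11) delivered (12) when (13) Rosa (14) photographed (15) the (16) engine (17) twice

The displaced element is "what" (word 1).
It is linked across 2 clause boundaries (Ø → Ø).
It functions as the direct object of "delivered", so the gap sits immediately after word 11 ("delivered").
Base order: The engineer has believed Yuki thought every student had delivered what when Rosa photographed the engine twice.

11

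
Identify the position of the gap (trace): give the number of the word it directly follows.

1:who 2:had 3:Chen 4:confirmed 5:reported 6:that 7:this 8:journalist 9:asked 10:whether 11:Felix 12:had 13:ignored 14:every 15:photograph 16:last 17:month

The displaced element is "who" (word 1).
It is linked across 1 clause boundary (Ø).
It functions as the subject of "reported", so the gap sits immediately after word 4 ("confirmed").
Base order: Chen had confirmed that who reported that this journalist asked whether Felix had ignored every photograph last month.

4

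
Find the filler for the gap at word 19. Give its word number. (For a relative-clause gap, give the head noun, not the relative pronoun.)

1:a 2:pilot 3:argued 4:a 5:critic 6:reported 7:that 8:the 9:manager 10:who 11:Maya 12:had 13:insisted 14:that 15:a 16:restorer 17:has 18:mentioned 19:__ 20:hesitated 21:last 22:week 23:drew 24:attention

9

The gap at 19 is the subject of "hesitated", inside a relative clause.
The relative pronoun is "who" (word 10); it is bound by the head noun immediately before it.
Its filler is the head noun "manager", at word 9.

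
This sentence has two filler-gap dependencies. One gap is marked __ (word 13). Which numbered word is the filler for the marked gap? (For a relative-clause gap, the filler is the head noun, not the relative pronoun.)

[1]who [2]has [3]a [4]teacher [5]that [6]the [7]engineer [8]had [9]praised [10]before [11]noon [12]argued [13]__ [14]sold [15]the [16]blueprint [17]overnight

1

The marked gap is the subject of "sold".
Its filler is the fronted wh-phrase "who", at word 1.
(The other dependency links word 4 to a gap after word 9.)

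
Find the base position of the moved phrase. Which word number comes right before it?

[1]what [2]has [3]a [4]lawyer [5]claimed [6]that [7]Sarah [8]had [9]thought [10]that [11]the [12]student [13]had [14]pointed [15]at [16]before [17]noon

The displaced element is "what" (word 1).
It is linked across 2 clause boundaries (that → that).
It functions as the object of the preposition "at" of "pointed", so the gap sits immediately after word 15 ("at").
Base order: A lawyer has claimed that Sarah had thought that the student had pointed at what before noon.

15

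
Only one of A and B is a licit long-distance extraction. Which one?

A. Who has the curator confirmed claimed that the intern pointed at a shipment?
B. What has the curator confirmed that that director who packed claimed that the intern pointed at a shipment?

A

In B, the wh-phrase is extracted from inside a complex-NP island (relative clause) (introduced by "who"), which blocks movement.
In A, the extraction path crosses only that-complement boundaries, which are transparent.
So A is grammatical.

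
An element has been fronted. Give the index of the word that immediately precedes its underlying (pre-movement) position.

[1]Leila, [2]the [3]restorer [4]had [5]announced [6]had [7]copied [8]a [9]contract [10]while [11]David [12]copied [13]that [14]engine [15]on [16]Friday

5

The displaced element is "Leila" (word 1).
It is linked across 1 clause boundary (Ø).
It functions as the subject of "copied", so the gap sits immediately after word 5 ("announced").
Base order: The restorer had announced Leila had copied a contract while David copied that engine on Friday.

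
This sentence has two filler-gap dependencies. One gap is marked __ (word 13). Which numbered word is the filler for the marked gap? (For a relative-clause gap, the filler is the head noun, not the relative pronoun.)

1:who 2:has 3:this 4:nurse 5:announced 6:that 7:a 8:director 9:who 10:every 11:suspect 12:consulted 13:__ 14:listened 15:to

8

The marked gap is inside the relative clause, the direct object of "consulted".
Its filler is the head noun "director" (via "who"), at word 8.
(The other dependency links word 1 to a gap after word 15.)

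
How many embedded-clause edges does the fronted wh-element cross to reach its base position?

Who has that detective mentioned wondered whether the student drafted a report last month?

"who" is extracted from the subject of "wondered".
Boundaries crossed, outermost first: [Ø] — 1 in total.

1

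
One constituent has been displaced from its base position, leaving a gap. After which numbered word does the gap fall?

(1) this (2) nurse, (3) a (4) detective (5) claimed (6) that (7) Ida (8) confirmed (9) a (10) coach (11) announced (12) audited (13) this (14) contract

The displaced element is "this nurse" (word 2).
It is linked across 3 clause boundaries (that → Ø → Ø).
It functions as the subject of "audited", so the gap sits immediately after word 11 ("announced").
Base order: A detective claimed that Ida confirmed a coach announced that this nurse audited this contract.

11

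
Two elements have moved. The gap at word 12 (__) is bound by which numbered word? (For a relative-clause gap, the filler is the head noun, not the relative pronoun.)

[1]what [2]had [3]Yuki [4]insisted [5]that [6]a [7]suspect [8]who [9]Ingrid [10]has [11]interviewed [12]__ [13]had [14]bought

The marked gap is inside the relative clause, the direct object of "interviewed".
Its filler is the head noun "suspect" (via "who"), at word 7.
(The other dependency links word 1 to a gap after word 14.)

7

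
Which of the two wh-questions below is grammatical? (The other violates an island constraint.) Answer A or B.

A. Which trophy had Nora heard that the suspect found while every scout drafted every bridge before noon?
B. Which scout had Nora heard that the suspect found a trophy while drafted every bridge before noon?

In B, the wh-phrase is extracted from inside an adjunct island (introduced by "while"), which blocks movement.
In A, the extraction path crosses only that-complement boundaries, which are transparent.
So A is grammatical.

A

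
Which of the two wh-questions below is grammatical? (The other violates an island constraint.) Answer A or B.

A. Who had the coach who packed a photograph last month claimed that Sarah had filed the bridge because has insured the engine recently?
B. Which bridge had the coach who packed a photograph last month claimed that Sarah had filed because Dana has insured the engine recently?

B

In A, the wh-phrase is extracted from inside an adjunct island (introduced by "because"), which blocks movement.
In B, the extraction path crosses only that-complement boundaries, which are transparent.
So B is grammatical.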